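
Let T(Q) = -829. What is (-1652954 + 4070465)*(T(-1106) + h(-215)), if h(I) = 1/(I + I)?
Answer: -861772563681/430 ≈ -2.0041e+9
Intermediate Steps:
h(I) = 1/(2*I)
(-1652954 + 4070465)*(T(-1106) + h(-215)) = (-1652954 + 4070465)*(-829 + (1/2)/(-215)) = 2417511*(-829 + (1/2)*(-1/215)) = 2417511*(-829 - 1/430) = 2417511*(-356471/430) = -861772563681/430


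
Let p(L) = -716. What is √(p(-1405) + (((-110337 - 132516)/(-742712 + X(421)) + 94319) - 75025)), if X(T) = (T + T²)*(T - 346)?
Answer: √2940990278180920718/12581938 ≈ 136.30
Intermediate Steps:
X(T) = (-346 + T)*(T + T²) (X(T) = (T + T²)*(-346 + T) = (-346 + T)*(T + T²))
√(p(-1405) + (((-110337 - 132516)/(-742712 + X(421)) + 94319) - 75025)) = √(-716 + (((-110337 - 132516)/(-742712 + 421*(-346 + 421² - 345*421)) + 94319) - 75025)) = √(-716 + ((-242853/(-742712 + 421*(-346 + 177241 - 145245)) + 94319) - 75025)) = √(-716 + ((-242853/(-742712 + 421*31650) + 94319) - 75025)) = √(-716 + ((-242853/(-742712 + 13324650) + 94319) - 75025)) = √(-716 + ((-242853/12581938 + 94319) - 75025)) = √(-716 + (1186715567369/12581938 - 75025)) = √(-716 + 242755668919/12581938) = √(233747001311/12581938) = √2940990278180920718/12581938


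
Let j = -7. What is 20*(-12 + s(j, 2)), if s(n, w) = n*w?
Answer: -520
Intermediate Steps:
20*(-12 + s(j, 2)) = 20*(-12 - 7*2) = 20*(-12 - 14) = 20*(-26) = -520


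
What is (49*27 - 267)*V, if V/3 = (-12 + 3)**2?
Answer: 256608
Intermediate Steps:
V = 243 (V = 3*(-12 + 3)**2 = 3*(-9)**2 = 3*81 = 243)
(49*27 - 267)*V = (49*27 - 267)*243 = (1323 - 267)*243 = 1056*243 = 256608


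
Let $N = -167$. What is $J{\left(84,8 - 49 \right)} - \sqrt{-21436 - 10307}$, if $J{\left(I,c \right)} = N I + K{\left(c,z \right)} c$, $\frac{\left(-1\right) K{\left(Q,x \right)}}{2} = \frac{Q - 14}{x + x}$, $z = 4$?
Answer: $- \frac{58367}{4} - 3 i \sqrt{3527} \approx -14592.0 - 178.17 i$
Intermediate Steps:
$K{\left(Q,x \right)} = - \frac{-14 + Q}{x}$ ($K{\left(Q,x \right)} = - 2 \frac{Q - 14}{x + x} = - 2 \frac{-14 + Q}{2 x} = - \frac{-14 + Q}{x}$)
$J{\left(I,c \right)} = - 167 I + c \left(\frac{7}{2} - \frac{c}{4}\right)$ ($J{\left(I,c \right)} = - 167 I + \frac{14 - c}{4} c = - 167 I + \left(\frac{7}{2} - \frac{c}{4}\right) c = - 167 I + c \left(\frac{7}{2} - \frac{c}{4}\right)$)
$J{\left(84,8 - 49 \right)} - \sqrt{-21436 - 10307} = \left(\left(-167\right) 84 - \frac{\left(8 - 49\right) \left(-14 + \left(8 - 49\right)\right)}{4}\right) - \sqrt{-21436 - 10307} = \left(-14028 - - \frac{41 \left(-14 - 41\right)}{4}\right) - \sqrt{-31743} = \left(-14028 - \left(- \frac{41}{4}\right) \left(-55\right)\right) - 3 i \sqrt{3527} = \left(-14028 - \frac{2255}{4}\right) - 3 i \sqrt{3527} = - \frac{58367}{4} - 3 i \sqrt{3527}$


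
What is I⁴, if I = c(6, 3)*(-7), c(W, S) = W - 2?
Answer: 614656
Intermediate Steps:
c(W, S) = -2 + W
I = -28 (I = (-2 + 6)*(-7) = 4*(-7) = -28)
I⁴ = (-28)⁴ = 614656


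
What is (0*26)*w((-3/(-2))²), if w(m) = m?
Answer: 0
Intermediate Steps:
(0*26)*w((-3/(-2))²) = (0*26)*(-3/(-2))² = 0*(-3*(-½))² = 0*(3/2)² = 0*(9/4) = 0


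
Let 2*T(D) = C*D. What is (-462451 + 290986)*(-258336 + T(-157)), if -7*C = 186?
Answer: 43937930745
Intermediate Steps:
C = -186/7 (C = -⅐*186 = -186/7 ≈ -26.571)
T(D) = -93*D/7 (T(D) = (-186*D/7)/2 = -93*D/7)
(-462451 + 290986)*(-258336 + T(-157)) = (-462451 + 290986)*(-258336 - 93/7*(-157)) = -171465*(-258336 + 14601/7) = -171465*(-1793751/7) = 43937930745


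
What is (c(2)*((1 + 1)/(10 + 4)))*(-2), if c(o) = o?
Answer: -4/7 ≈ -0.57143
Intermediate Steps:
(c(2)*((1 + 1)/(10 + 4)))*(-2) = (2*((1 + 1)/(10 + 4)))*(-2) = (2*(2/14))*(-2) = (2*(2*(1/14)))*(-2) = (2*(⅐))*(-2) = (2/7)*(-2) = -4/7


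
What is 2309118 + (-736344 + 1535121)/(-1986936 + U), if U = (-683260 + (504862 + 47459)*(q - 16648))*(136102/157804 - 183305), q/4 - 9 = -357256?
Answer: 13332982010079367364845787475/5774058324468202722136 ≈ 2.3091e+6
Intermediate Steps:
q = -1428988 (q = 36 + 4*(-357256) = 36 - 1429024 = -1428988)
U = 5774058324546589334272/39451 (U = (-683260 + (504862 + 47459)*(-1428988 - 16648))*(136102/157804 - 183305) = (-683260 + 552321*(-1445636))*(136102*(1/157804) - 183305) = (-683260 - 798455121156)*(68051/78902 - 183305) = -798455804416*(-14463063059/78902) = 5774058324546589334272/39451 ≈ 1.4636e+17)
2309118 + (-736344 + 1535121)/(-1986936 + U) = 2309118 + (-736344 + 1535121)/(-1986936 + 5774058324546589334272/39451) = 2309118 + 798777/(5774058324468202722136/39451) = 2309118 + 798777*(39451/5774058324468202722136) = 2309118 + 31512551427/5774058324468202722136 = 13332982010079367364845787475/5774058324468202722136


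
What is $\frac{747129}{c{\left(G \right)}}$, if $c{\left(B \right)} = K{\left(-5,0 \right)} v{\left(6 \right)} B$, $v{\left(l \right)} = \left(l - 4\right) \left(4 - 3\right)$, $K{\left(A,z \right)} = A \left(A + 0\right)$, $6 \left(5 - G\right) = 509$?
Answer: $- \frac{2241387}{11975} \approx -187.17$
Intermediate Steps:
$G = - \frac{479}{6}$ ($G = 5 - \frac{509}{6} = - \frac{479}{6} \approx -79.833$)
$K{\left(A,z \right)} = A^{2}$ ($K{\left(A,z \right)} = A A = A^{2}$)
$v{\left(l \right)} = -4 + l$ ($v{\left(l \right)} = \left(-4 + l\right) 1 = -4 + l$)
$c{\left(B \right)} = 50 B$ ($c{\left(B \right)} = \left(-5\right)^{2} \left(-4 + 6\right) B = 25 \cdot 2 B = 50 B$)
$\frac{747129}{c{\left(G \right)}} = \frac{747129}{50 \left(- \frac{479}{6}\right)} = \frac{747129}{- \frac{11975}{3}} = 747129 \left(- \frac{3}{11975}\right) = - \frac{2241387}{11975}$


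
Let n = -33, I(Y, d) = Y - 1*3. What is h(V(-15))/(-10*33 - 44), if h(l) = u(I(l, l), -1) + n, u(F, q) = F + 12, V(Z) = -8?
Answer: 16/187 ≈ 0.085562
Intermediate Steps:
I(Y, d) = -3 + Y (I(Y, d) = Y - 3 = -3 + Y)
u(F, q) = 12 + F
h(l) = -24 + l (h(l) = (12 + (-3 + l)) - 33 = (9 + l) - 33 = -24 + l)
h(V(-15))/(-10*33 - 44) = (-24 - 8)/(-10*33 - 44) = -32/(-330 - 44) = -32/(-374) = -32*(-1/374) = 16/187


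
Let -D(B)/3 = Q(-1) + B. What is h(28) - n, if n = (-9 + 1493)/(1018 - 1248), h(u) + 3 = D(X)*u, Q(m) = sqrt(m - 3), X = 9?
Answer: -86543/115 - 168*I ≈ -752.55 - 168.0*I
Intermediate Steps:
Q(m) = sqrt(-3 + m)
D(B) = -6*I - 3*B (D(B) = -3*(sqrt(-3 - 1) + B) = -3*(sqrt(-4) + B) = -3*(2*I + B) = -3*(B + 2*I) = -6*I - 3*B)
h(u) = -3 + u*(-27 - 6*I) (h(u) = -3 + (-6*I - 3*9)*u = -3 + (-6*I - 27)*u = -3 + (-27 - 6*I)*u = -3 + u*(-27 - 6*I))
n = -742/115 (n = 1484/(-230) = 1484*(-1/230) = -742/115 ≈ -6.4522)
h(28) - n = (-3 + 28*(-27 - 6*I)) - 1*(-742/115) = (-3 + (-756 - 168*I)) + 742/115 = (-759 - 168*I) + 742/115 = -86543/115 - 168*I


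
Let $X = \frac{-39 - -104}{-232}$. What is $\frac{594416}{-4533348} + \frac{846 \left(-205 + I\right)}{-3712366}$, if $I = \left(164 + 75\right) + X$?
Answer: $- \frac{67744361032897}{488053962459672} \approx -0.13881$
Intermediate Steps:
$X = - \frac{65}{232}$ ($X = \left(-39 + 104\right) \left(- \frac{1}{232}\right) = 65 \left(- \frac{1}{232}\right) = - \frac{65}{232} \approx -0.28017$)
$I = \frac{55383}{232}$ ($I = \left(164 + 75\right) - \frac{65}{232} = 239 - \frac{65}{232} = \frac{55383}{232} \approx 238.72$)
$\frac{594416}{-4533348} + \frac{846 \left(-205 + I\right)}{-3712366} = \frac{594416}{-4533348} + \frac{846 \left(-205 + \frac{55383}{232}\right)}{-3712366} = 594416 \left(- \frac{1}{4533348}\right) + 846 \cdot \frac{7823}{232} \left(- \frac{1}{3712366}\right) = - \frac{148604}{1133337} + \frac{3309129}{116} \left(- \frac{1}{3712366}\right) = - \frac{148604}{1133337} - \frac{3309129}{430634456} = - \frac{67744361032897}{488053962459672}$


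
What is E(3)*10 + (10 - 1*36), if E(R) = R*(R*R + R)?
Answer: 334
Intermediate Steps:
E(R) = R*(R + R²) (E(R) = R*(R² + R) = R*(R + R²))
E(3)*10 + (10 - 1*36) = (3²*(1 + 3))*10 + (10 - 1*36) = (9*4)*10 + (10 - 36) = 36*10 - 26 = 360 - 26 = 334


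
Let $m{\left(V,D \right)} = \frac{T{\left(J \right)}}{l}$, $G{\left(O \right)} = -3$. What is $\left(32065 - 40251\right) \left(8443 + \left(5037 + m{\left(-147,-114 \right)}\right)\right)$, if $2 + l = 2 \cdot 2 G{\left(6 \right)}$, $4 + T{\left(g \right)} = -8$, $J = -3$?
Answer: $- \frac{772480076}{7} \approx -1.1035 \cdot 10^{8}$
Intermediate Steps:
$T{\left(g \right)} = -12$ ($T{\left(g \right)} = -4 - 8 = -12$)
$l = -14$ ($l = -2 + 2 \cdot 2 \left(-3\right) = -2 + 4 \left(-3\right) = -2 - 12 = -14$)
$m{\left(V,D \right)} = \frac{6}{7}$ ($m{\left(V,D \right)} = - \frac{12}{-14} = \left(-12\right) \left(- \frac{1}{14}\right) = \frac{6}{7}$)
$\left(32065 - 40251\right) \left(8443 + \left(5037 + m{\left(-147,-114 \right)}\right)\right) = \left(32065 - 40251\right) \left(8443 + \left(5037 + \frac{6}{7}\right)\right) = - 8186 \left(8443 + \frac{35265}{7}\right) = \left(-8186\right) \frac{94366}{7} = - \frac{772480076}{7}$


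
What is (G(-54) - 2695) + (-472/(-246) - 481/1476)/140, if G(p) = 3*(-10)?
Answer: -563091649/206640 ≈ -2725.0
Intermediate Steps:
G(p) = -30
(G(-54) - 2695) + (-472/(-246) - 481/1476)/140 = (-30 - 2695) + (-472/(-246) - 481/1476)/140 = -2725 + (-472*(-1/246) - 481*1/1476)*(1/140) = -2725 + (236/123 - 481/1476)*(1/140) = -2725 + (2351/1476)*(1/140) = -2725 + 2351/206640 = -563091649/206640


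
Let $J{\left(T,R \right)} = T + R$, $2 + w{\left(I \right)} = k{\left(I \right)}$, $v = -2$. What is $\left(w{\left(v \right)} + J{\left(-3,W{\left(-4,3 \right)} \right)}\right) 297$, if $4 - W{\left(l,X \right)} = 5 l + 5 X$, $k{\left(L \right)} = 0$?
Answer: $1188$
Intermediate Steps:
$w{\left(I \right)} = -2$ ($w{\left(I \right)} = -2 + 0 = -2$)
$W{\left(l,X \right)} = 4 - 5 X - 5 l$ ($W{\left(l,X \right)} = 4 - \left(5 l + 5 X\right) = 4 - \left(5 X + 5 l\right) = 4 - 5 X - 5 l$)
$J{\left(T,R \right)} = R + T$
$\left(w{\left(v \right)} + J{\left(-3,W{\left(-4,3 \right)} \right)}\right) 297 = \left(-2 - -6\right) 297 = \left(-2 + \left(\left(4 - 15 + 20\right) - 3\right)\right) 297 = \left(-2 + \left(9 - 3\right)\right) 297 = \left(-2 + 6\right) 297 = 4 \cdot 297 = 1188$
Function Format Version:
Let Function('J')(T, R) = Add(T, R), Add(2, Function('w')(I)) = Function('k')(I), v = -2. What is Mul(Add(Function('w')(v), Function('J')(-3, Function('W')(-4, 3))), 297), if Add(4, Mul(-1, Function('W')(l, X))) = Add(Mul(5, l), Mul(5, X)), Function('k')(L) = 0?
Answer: 1188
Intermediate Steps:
Function('w')(I) = -2 (Function('w')(I) = Add(-2, 0) = -2)
Function('W')(l, X) = Add(4, Mul(-5, X), Mul(-5, l)) (Function('W')(l, X) = Add(4, Mul(-1, Add(Mul(5, l), Mul(5, X)))) = Add(4, Mul(-1, Add(Mul(5, X), Mul(5, l)))) = Add(4, Add(Mul(-5, X), Mul(-5, l))) = Add(4, Mul(-5, X), Mul(-5, l)))
Function('J')(T, R) = Add(R, T)
Mul(Add(Function('w')(v), Function('J')(-3, Function('W')(-4, 3))), 297) = Mul(Add(-2, Add(Add(4, Mul(-5, 3), Mul(-5, -4)), -3)), 297) = Mul(Add(-2, Add(Add(4, -15, 20), -3)), 297) = Mul(Add(-2, Add(9, -3)), 297) = Mul(Add(-2, 6), 297) = Mul(4, 297) = 1188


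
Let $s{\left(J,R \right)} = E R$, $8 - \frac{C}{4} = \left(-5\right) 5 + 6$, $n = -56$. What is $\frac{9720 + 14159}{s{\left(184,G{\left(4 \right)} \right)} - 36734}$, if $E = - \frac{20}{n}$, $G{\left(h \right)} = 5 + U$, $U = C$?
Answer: $- \frac{334306}{513711} \approx -0.65077$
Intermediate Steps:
$C = 108$ ($C = 32 - 4 \left(\left(-5\right) 5 + 6\right) = 32 - 4 \left(-25 + 6\right) = 32 - -76 = 32 + 76 = 108$)
$U = 108$
$G{\left(h \right)} = 113$ ($G{\left(h \right)} = 5 + 108 = 113$)
$E = \frac{5}{14}$ ($E = - \frac{20}{-56} = \left(-20\right) \left(- \frac{1}{56}\right) = \frac{5}{14} \approx 0.35714$)
$s{\left(J,R \right)} = \frac{5 R}{14}$
$\frac{9720 + 14159}{s{\left(184,G{\left(4 \right)} \right)} - 36734} = \frac{9720 + 14159}{\frac{5}{14} \cdot 113 - 36734} = \frac{23879}{\frac{565}{14} - 36734} = \frac{23879}{- \frac{513711}{14}} = 23879 \left(- \frac{14}{513711}\right) = - \frac{334306}{513711}$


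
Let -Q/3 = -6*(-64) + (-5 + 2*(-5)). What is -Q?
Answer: 1107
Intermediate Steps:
Q = -1107 (Q = -3*(-6*(-64) + (-5 + 2*(-5))) = -3*(384 + (-5 - 10)) = -3*(384 - 15) = -3*369 = -1107)
-Q = -1*(-1107) = 1107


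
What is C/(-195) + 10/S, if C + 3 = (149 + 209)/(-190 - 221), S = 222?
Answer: 192442/2965365 ≈ 0.064897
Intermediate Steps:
C = -1591/411 (C = -3 + (149 + 209)/(-190 - 221) = -3 + 358/(-411) = -3 + 358*(-1/411) = -3 - 358/411 = -1591/411 ≈ -3.8710)
C/(-195) + 10/S = -1591/411/(-195) + 10/222 = -1591/411*(-1/195) + 10*(1/222) = 1591/80145 + 5/111 = 192442/2965365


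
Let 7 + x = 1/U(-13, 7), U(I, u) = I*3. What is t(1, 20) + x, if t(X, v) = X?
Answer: -235/39 ≈ -6.0256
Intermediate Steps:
U(I, u) = 3*I
x = -274/39 (x = -7 + 1/(3*(-13)) = -7 + 1/(-39) = -7 - 1/39 = -274/39 ≈ -7.0256)
t(1, 20) + x = 1 - 274/39 = -235/39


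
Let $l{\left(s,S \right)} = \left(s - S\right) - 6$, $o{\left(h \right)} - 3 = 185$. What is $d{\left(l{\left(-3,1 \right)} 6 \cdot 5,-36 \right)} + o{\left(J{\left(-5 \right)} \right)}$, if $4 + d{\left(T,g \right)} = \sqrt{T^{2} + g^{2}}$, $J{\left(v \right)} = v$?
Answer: $184 + 12 \sqrt{634} \approx 486.15$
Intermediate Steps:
$o{\left(h \right)} = 188$ ($o{\left(h \right)} = 3 + 185 = 188$)
$l{\left(s,S \right)} = -6 + s - S$ ($l{\left(s,S \right)} = \left(s - S\right) - 6 = -6 + s - S$)
$d{\left(T,g \right)} = -4 + \sqrt{T^{2} + g^{2}}$
$d{\left(l{\left(-3,1 \right)} 6 \cdot 5,-36 \right)} + o{\left(J{\left(-5 \right)} \right)} = \left(-4 + \sqrt{\left(\left(-6 - 3 - 1\right) 6 \cdot 5\right)^{2} + \left(-36\right)^{2}}\right) + 188 = \left(-4 + \sqrt{\left(\left(-6 - 3 - 1\right) 6 \cdot 5\right)^{2} + 1296}\right) + 188 = \left(-4 + \sqrt{\left(\left(-10\right) 6 \cdot 5\right)^{2} + 1296}\right) + 188 = \left(-4 + \sqrt{\left(\left(-60\right) 5\right)^{2} + 1296}\right) + 188 = \left(-4 + \sqrt{\left(-300\right)^{2} + 1296}\right) + 188 = \left(-4 + \sqrt{90000 + 1296}\right) + 188 = \left(-4 + \sqrt{91296}\right) + 188 = \left(-4 + 12 \sqrt{634}\right) + 188 = 184 + 12 \sqrt{634}$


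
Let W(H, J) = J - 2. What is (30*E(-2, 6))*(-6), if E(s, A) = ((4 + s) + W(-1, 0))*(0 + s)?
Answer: 0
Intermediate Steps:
W(H, J) = -2 + J
E(s, A) = s*(2 + s) (E(s, A) = ((4 + s) + (-2 + 0))*(0 + s) = ((4 + s) - 2)*s = (2 + s)*s = s*(2 + s))
(30*E(-2, 6))*(-6) = (30*(-2*(2 - 2)))*(-6) = (30*(-2*0))*(-6) = (30*0)*(-6) = 0*(-6) = 0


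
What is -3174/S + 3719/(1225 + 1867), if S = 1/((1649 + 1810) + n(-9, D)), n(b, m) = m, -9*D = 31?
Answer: -101738538443/9276 ≈ -1.0968e+7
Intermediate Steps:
D = -31/9 (D = -⅑*31 = -31/9 ≈ -3.4444)
S = 9/31100 (S = 1/((1649 + 1810) - 31/9) = 1/(3459 - 31/9) = 1/(31100/9) = 9/31100 ≈ 0.00028939)
-3174/S + 3719/(1225 + 1867) = -3174/9/31100 + 3719/(1225 + 1867) = -3174*31100/9 + 3719/3092 = -32903800/3 + 3719*(1/3092) = -32903800/3 + 3719/3092 = -101738538443/9276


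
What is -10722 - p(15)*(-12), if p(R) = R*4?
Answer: -10002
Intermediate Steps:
p(R) = 4*R
-10722 - p(15)*(-12) = -10722 - 4*15*(-12) = -10722 - 60*(-12) = -10722 - 1*(-720) = -10722 + 720 = -10002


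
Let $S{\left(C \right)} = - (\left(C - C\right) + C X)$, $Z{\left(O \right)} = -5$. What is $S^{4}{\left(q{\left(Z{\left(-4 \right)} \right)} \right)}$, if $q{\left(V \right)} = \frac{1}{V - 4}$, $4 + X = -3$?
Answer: $\frac{2401}{6561} \approx 0.36595$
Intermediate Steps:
$X = -7$ ($X = -4 - 3 = -7$)
$q{\left(V \right)} = \frac{1}{-4 + V}$
$S{\left(C \right)} = 7 C$ ($S{\left(C \right)} = - (\left(C - C\right) + C \left(-7\right)) = - (0 - 7 C) = - \left(-7\right) C = 7 C$)
$S^{4}{\left(q{\left(Z{\left(-4 \right)} \right)} \right)} = \left(\frac{7}{-4 - 5}\right)^{4} = \left(\frac{7}{-9}\right)^{4} = \left(7 \left(- \frac{1}{9}\right)\right)^{4} = \left(- \frac{7}{9}\right)^{4} = \frac{2401}{6561}$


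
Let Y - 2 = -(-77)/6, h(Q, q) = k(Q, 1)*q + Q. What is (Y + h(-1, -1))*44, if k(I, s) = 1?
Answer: 1694/3 ≈ 564.67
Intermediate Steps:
h(Q, q) = Q + q (h(Q, q) = 1*q + Q = q + Q = Q + q)
Y = 89/6 (Y = 2 - (-77)/6 = 2 - 11*(-7/6) = 2 + 77/6 = 89/6 ≈ 14.833)
(Y + h(-1, -1))*44 = (89/6 + (-1 - 1))*44 = (89/6 - 2)*44 = (77/6)*44 = 1694/3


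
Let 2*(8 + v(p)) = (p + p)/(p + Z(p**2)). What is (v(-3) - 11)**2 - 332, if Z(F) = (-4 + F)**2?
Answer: 16553/484 ≈ 34.200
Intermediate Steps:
v(p) = -8 + p/(p + (-4 + p**2)**2) (v(p) = -8 + ((p + p)/(p + (-4 + p**2)**2))/2 = -8 + ((2*p)/(p + (-4 + p**2)**2))/2 = -8 + (2*p/(p + (-4 + p**2)**2))/2 = -8 + p/(p + (-4 + p**2)**2))
(v(-3) - 11)**2 - 332 = ((-8*(-4 + (-3)**2)**2 - 7*(-3))/(-3 + (-4 + (-3)**2)**2) - 11)**2 - 332 = ((-8*(-4 + 9)**2 + 21)/(-3 + (-4 + 9)**2) - 11)**2 - 332 = ((-8*5**2 + 21)/(-3 + 5**2) - 11)**2 - 332 = ((-8*25 + 21)/(-3 + 25) - 11)**2 - 332 = ((-200 + 21)/22 - 11)**2 - 332 = ((1/22)*(-179) - 11)**2 - 332 = (-179/22 - 11)**2 - 332 = (-421/22)**2 - 332 = 177241/484 - 332 = 16553/484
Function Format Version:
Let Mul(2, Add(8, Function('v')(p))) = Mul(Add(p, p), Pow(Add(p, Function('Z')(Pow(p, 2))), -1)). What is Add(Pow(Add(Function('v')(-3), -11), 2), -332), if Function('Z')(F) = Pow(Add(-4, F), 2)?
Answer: Rational(16553, 484) ≈ 34.200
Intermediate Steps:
Function('v')(p) = Add(-8, Mul(p, Pow(Add(p, Pow(Add(-4, Pow(p, 2)), 2)), -1))) (Function('v')(p) = Add(-8, Mul(Rational(1, 2), Mul(Add(p, p), Pow(Add(p, Pow(Add(-4, Pow(p, 2)), 2)), -1)))) = Add(-8, Mul(Rational(1, 2), Mul(Mul(2, p), Pow(Add(p, Pow(Add(-4, Pow(p, 2)), 2)), -1)))) = Add(-8, Mul(Rational(1, 2), Mul(2, p, Pow(Add(p, Pow(Add(-4, Pow(p, 2)), 2)), -1)))) = Add(-8, Mul(p, Pow(Add(p, Pow(Add(-4, Pow(p, 2)), 2)), -1))))
Add(Pow(Add(Function('v')(-3), -11), 2), -332) = Add(Pow(Add(Mul(Pow(Add(-3, Pow(Add(-4, Pow(-3, 2)), 2)), -1), Add(Mul(-8, Pow(Add(-4, Pow(-3, 2)), 2)), Mul(-7, -3))), -11), 2), -332) = Add(Pow(Add(Mul(Pow(Add(-3, Pow(Add(-4, 9), 2)), -1), Add(Mul(-8, Pow(Add(-4, 9), 2)), 21)), -11), 2), -332) = Add(Pow(Add(Mul(Pow(Add(-3, Pow(5, 2)), -1), Add(Mul(-8, Pow(5, 2)), 21)), -11), 2), -332) = Add(Pow(Add(Mul(Pow(Add(-3, 25), -1), Add(Mul(-8, 25), 21)), -11), 2), -332) = Add(Pow(Add(Mul(Pow(22, -1), Add(-200, 21)), -11), 2), -332) = Add(Pow(Add(Mul(Rational(1, 22), -179), -11), 2), -332) = Add(Pow(Add(Rational(-179, 22), -11), 2), -332) = Add(Pow(Rational(-421, 22), 2), -332) = Add(Rational(177241, 484), -332) = Rational(16553, 484)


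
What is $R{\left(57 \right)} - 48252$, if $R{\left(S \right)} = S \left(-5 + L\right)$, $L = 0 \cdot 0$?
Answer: $-48537$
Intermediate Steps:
$L = 0$
$R{\left(S \right)} = - 5 S$ ($R{\left(S \right)} = S \left(-5 + 0\right) = S \left(-5\right) = - 5 S$)
$R{\left(57 \right)} - 48252 = \left(-5\right) 57 - 48252 = -285 - 48252 = -48537$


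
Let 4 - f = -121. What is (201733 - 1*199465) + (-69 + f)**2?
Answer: 5404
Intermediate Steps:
f = 125 (f = 4 - 1*(-121) = 4 + 121 = 125)
(201733 - 1*199465) + (-69 + f)**2 = (201733 - 1*199465) + (-69 + 125)**2 = (201733 - 199465) + 56**2 = 2268 + 3136 = 5404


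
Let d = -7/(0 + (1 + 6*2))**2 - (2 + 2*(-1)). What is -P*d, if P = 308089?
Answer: 2156623/169 ≈ 12761.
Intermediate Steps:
d = -7/169 (d = -7/(0 + (1 + 12))**2 - (2 - 2) = -7/(0 + 13)**2 - 1*0 = -7/(13**2) + 0 = -7/169 + 0 = -7/169 ≈ -0.041420)
-P*d = -308089*(-7)/169 = -1*(-2156623/169) = 2156623/169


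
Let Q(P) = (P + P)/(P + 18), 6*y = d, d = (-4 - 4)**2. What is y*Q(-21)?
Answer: 448/3 ≈ 149.33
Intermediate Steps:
d = 64 (d = (-8)**2 = 64)
y = 32/3 (y = (1/6)*64 = 32/3 ≈ 10.667)
Q(P) = 2*P/(18 + P) (Q(P) = (2*P)/(18 + P) = 2*P/(18 + P))
y*Q(-21) = 32*(2*(-21)/(18 - 21))/3 = 32*(2*(-21)/(-3))/3 = 32*(2*(-21)*(-1/3))/3 = (32/3)*14 = 448/3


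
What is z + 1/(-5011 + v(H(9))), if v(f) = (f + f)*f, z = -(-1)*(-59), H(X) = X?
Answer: -286092/4849 ≈ -59.000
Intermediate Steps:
z = -59 (z = -1*59 = -59)
v(f) = 2*f² (v(f) = (2*f)*f = 2*f²)
z + 1/(-5011 + v(H(9))) = -59 + 1/(-5011 + 2*9²) = -59 + 1/(-5011 + 2*81) = -59 + 1/(-5011 + 162) = -59 + 1/(-4849) = -59 - 1/4849 = -286092/4849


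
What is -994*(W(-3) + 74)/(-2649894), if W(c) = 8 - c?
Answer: 42245/1324947 ≈ 0.031884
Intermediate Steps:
-994*(W(-3) + 74)/(-2649894) = -994*((8 - 1*(-3)) + 74)/(-2649894) = -994*((8 + 3) + 74)*(-1/2649894) = -994*(11 + 74)*(-1/2649894) = -994*85*(-1/2649894) = -84490*(-1/2649894) = 42245/1324947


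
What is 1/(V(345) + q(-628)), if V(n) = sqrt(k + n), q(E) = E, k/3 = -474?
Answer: -628/395461 - I*sqrt(1077)/395461 ≈ -0.001588 - 8.2986e-5*I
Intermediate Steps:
k = -1422 (k = 3*(-474) = -1422)
V(n) = sqrt(-1422 + n)
1/(V(345) + q(-628)) = 1/(sqrt(-1422 + 345) - 628) = 1/(sqrt(-1077) - 628) = 1/(I*sqrt(1077) - 628) = 1/(-628 + I*sqrt(1077))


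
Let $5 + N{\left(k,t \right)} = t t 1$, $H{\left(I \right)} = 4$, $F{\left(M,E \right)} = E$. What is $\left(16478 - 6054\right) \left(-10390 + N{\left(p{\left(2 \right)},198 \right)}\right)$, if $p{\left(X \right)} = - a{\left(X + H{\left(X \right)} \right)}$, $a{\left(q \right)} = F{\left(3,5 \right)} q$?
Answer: $300305016$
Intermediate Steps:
$a{\left(q \right)} = 5 q$
$p{\left(X \right)} = -20 - 5 X$ ($p{\left(X \right)} = - 5 \left(X + 4\right) = - 5 \left(4 + X\right) = - (20 + 5 X) = -20 - 5 X$)
$N{\left(k,t \right)} = -5 + t^{2}$ ($N{\left(k,t \right)} = -5 + t t 1 = -5 + t^{2} \cdot 1 = -5 + t^{2}$)
$\left(16478 - 6054\right) \left(-10390 + N{\left(p{\left(2 \right)},198 \right)}\right) = \left(16478 - 6054\right) \left(-10390 - \left(5 - 198^{2}\right)\right) = 10424 \left(-10390 + \left(-5 + 39204\right)\right) = 10424 \left(-10390 + 39199\right) = 10424 \cdot 28809 = 300305016$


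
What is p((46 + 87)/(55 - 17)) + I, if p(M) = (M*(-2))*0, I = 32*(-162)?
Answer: -5184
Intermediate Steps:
I = -5184
p(M) = 0 (p(M) = -2*M*0 = 0)
p((46 + 87)/(55 - 17)) + I = 0 - 5184 = -5184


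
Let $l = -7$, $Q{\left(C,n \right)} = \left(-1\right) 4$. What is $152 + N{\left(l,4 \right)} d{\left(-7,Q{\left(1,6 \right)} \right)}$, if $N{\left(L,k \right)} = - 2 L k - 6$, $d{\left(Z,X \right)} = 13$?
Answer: $802$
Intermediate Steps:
$Q{\left(C,n \right)} = -4$
$N{\left(L,k \right)} = -6 - 2 L k$ ($N{\left(L,k \right)} = - 2 L k - 6 = -6 - 2 L k$)
$152 + N{\left(l,4 \right)} d{\left(-7,Q{\left(1,6 \right)} \right)} = 152 + \left(-6 - \left(-14\right) 4\right) 13 = 152 + \left(-6 + 56\right) 13 = 152 + 50 \cdot 13 = 152 + 650 = 802$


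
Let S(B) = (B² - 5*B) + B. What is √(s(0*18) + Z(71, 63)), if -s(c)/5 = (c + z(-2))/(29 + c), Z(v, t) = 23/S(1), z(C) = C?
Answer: 7*I*√1131/87 ≈ 2.7059*I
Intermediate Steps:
S(B) = B² - 4*B
Z(v, t) = -23/3 (Z(v, t) = 23/((1*(-4 + 1))) = 23/((1*(-3))) = 23/(-3) = 23*(-⅓) = -23/3)
s(c) = -5*(-2 + c)/(29 + c) (s(c) = -5*(c - 2)/(29 + c) = -5*(-2 + c)/(29 + c))
√(s(0*18) + Z(71, 63)) = √(5*(2 - 0*18)/(29 + 0*18) - 23/3) = √(5*(2 - 1*0)/(29 + 0) - 23/3) = √(5*(2 + 0)/29 - 23/3) = √(5*(1/29)*2 - 23/3) = √(10/29 - 23/3) = √(-637/87) = 7*I*√1131/87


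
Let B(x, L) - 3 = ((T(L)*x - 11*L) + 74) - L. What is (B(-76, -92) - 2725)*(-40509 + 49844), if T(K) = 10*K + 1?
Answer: 637580500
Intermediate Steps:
T(K) = 1 + 10*K
B(x, L) = 77 - 12*L + x*(1 + 10*L) (B(x, L) = 3 + ((((1 + 10*L)*x - 11*L) + 74) - L) = 3 + (((x*(1 + 10*L) - 11*L) + 74) - L) = 3 + (((-11*L + x*(1 + 10*L)) + 74) - L) = 3 + ((74 - 11*L + x*(1 + 10*L)) - L) = 3 + (74 - 12*L + x*(1 + 10*L)) = 77 - 12*L + x*(1 + 10*L))
(B(-76, -92) - 2725)*(-40509 + 49844) = ((77 - 12*(-92) - 76*(1 + 10*(-92))) - 2725)*(-40509 + 49844) = ((77 + 1104 - 76*(1 - 920)) - 2725)*9335 = ((77 + 1104 - 76*(-919)) - 2725)*9335 = ((77 + 1104 + 69844) - 2725)*9335 = (71025 - 2725)*9335 = 68300*9335 = 637580500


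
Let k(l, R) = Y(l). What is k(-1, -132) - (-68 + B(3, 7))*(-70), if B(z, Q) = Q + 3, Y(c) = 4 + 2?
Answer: -4054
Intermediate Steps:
Y(c) = 6
k(l, R) = 6
B(z, Q) = 3 + Q
k(-1, -132) - (-68 + B(3, 7))*(-70) = 6 - (-68 + (3 + 7))*(-70) = 6 - (-68 + 10)*(-70) = 6 - (-58)*(-70) = 6 - 1*4060 = 6 - 4060 = -4054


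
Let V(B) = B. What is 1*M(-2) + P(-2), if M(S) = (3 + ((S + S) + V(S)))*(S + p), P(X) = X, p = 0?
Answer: 4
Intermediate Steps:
M(S) = S*(3 + 3*S) (M(S) = (3 + ((S + S) + S))*(S + 0) = (3 + (2*S + S))*S = (3 + 3*S)*S = S*(3 + 3*S))
1*M(-2) + P(-2) = 1*(3*(-2)*(1 - 2)) - 2 = 1*(3*(-2)*(-1)) - 2 = 1*6 - 2 = 6 - 2 = 4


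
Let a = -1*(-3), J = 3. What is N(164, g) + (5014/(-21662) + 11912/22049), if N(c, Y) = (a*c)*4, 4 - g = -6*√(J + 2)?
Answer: 470057173021/238812719 ≈ 1968.3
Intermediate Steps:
a = 3
g = 4 + 6*√5 (g = 4 - (-6)*√(3 + 2) = 4 - (-6)*√5 = 4 + 6*√5 ≈ 17.416)
N(c, Y) = 12*c (N(c, Y) = (3*c)*4 = 12*c)
N(164, g) + (5014/(-21662) + 11912/22049) = 12*164 + (5014/(-21662) + 11912/22049) = 1968 + (5014*(-1/21662) + 11912*(1/22049)) = 1968 + (-2507/10831 + 11912/22049) = 1968 + 73742029/238812719 = 470057173021/238812719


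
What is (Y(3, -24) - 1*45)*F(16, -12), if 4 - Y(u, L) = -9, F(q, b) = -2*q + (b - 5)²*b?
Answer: 112000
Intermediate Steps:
F(q, b) = -2*q + b*(-5 + b)² (F(q, b) = -2*q + (-5 + b)²*b = -2*q + b*(-5 + b)²)
Y(u, L) = 13 (Y(u, L) = 4 - 1*(-9) = 4 + 9 = 13)
(Y(3, -24) - 1*45)*F(16, -12) = (13 - 1*45)*(-2*16 - 12*(-5 - 12)²) = (13 - 45)*(-32 - 12*(-17)²) = -32*(-32 - 12*289) = -32*(-32 - 3468) = -32*(-3500) = 112000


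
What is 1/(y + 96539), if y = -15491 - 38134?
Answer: 1/42914 ≈ 2.3302e-5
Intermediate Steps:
y = -53625
1/(y + 96539) = 1/(-53625 + 96539) = 1/42914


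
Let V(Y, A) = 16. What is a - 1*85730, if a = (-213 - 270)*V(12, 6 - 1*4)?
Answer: -93458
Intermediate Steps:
a = -7728 (a = (-213 - 270)*16 = -483*16 = -7728)
a - 1*85730 = -7728 - 1*85730 = -7728 - 85730 = -93458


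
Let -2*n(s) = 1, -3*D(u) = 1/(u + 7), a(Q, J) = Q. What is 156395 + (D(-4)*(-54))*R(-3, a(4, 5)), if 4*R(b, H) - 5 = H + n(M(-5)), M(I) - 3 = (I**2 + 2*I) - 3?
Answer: 625631/4 ≈ 1.5641e+5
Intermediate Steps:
D(u) = -1/(3*(7 + u)) (D(u) = -1/(3*(u + 7)) = -1/(3*(7 + u)))
M(I) = I**2 + 2*I (M(I) = 3 + ((I**2 + 2*I) - 3) = 3 + (-3 + I**2 + 2*I) = I**2 + 2*I)
n(s) = -1/2 (n(s) = -1/2*1 = -1/2)
R(b, H) = 9/8 + H/4 (R(b, H) = 5/4 + (H - 1/2)/4 = 5/4 + (-1/2 + H)/4 = 5/4 + (-1/8 + H/4) = 9/8 + H/4)
156395 + (D(-4)*(-54))*R(-3, a(4, 5)) = 156395 + (-1/(21 + 3*(-4))*(-54))*(9/8 + (1/4)*4) = 156395 + (-1/(21 - 12)*(-54))*(9/8 + 1) = 156395 + (-1/9*(-54))*(17/8) = 156395 + (-1*1/9*(-54))*(17/8) = 156395 - 1/9*(-54)*(17/8) = 156395 + 6*(17/8) = 156395 + 51/4 = 625631/4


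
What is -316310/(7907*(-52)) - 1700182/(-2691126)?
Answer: 387570924227/276623532666 ≈ 1.4011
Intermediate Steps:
-316310/(7907*(-52)) - 1700182/(-2691126) = -316310/(-411164) - 1700182*(-1/2691126) = -316310*(-1/411164) + 850091/1345563 = 158155/205582 + 850091/1345563 = 387570924227/276623532666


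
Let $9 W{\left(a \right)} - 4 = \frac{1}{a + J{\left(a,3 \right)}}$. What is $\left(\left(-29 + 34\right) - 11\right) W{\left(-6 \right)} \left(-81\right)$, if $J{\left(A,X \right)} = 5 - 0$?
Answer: $162$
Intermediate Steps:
$J{\left(A,X \right)} = 5$ ($J{\left(A,X \right)} = 5 + 0 = 5$)
$W{\left(a \right)} = \frac{4}{9} + \frac{1}{9 \left(5 + a\right)}$ ($W{\left(a \right)} = \frac{4}{9} + \frac{1}{9 \left(a + 5\right)} = \frac{4}{9} + \frac{1}{9 \left(5 + a\right)}$)
$\left(\left(-29 + 34\right) - 11\right) W{\left(-6 \right)} \left(-81\right) = \left(\left(-29 + 34\right) - 11\right) \frac{21 + 4 \left(-6\right)}{9 \left(5 - 6\right)} \left(-81\right) = \left(5 - 11\right) \frac{21 - 24}{9 \left(-1\right)} \left(-81\right) = - 6 \cdot \frac{1}{9} \left(-1\right) \left(-3\right) \left(-81\right) = \left(-6\right) \frac{1}{3} \left(-81\right) = \left(-2\right) \left(-81\right) = 162$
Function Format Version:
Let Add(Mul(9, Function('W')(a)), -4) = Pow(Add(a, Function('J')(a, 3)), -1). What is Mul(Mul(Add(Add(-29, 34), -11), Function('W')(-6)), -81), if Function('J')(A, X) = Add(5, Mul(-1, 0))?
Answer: 162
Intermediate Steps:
Function('J')(A, X) = 5 (Function('J')(A, X) = Add(5, 0) = 5)
Function('W')(a) = Add(Rational(4, 9), Mul(Rational(1, 9), Pow(Add(5, a), -1))) (Function('W')(a) = Add(Rational(4, 9), Mul(Rational(1, 9), Pow(Add(a, 5), -1))) = Add(Rational(4, 9), Mul(Rational(1, 9), Pow(Add(5, a), -1))))
Mul(Mul(Add(Add(-29, 34), -11), Function('W')(-6)), -81) = Mul(Mul(Add(Add(-29, 34), -11), Mul(Rational(1, 9), Pow(Add(5, -6), -1), Add(21, Mul(4, -6)))), -81) = Mul(Mul(Add(5, -11), Mul(Rational(1, 9), Pow(-1, -1), Add(21, -24))), -81) = Mul(Mul(-6, Mul(Rational(1, 9), -1, -3)), -81) = Mul(Mul(-6, Rational(1, 3)), -81) = Mul(-2, -81) = 162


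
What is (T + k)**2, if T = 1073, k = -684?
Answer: 151321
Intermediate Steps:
(T + k)**2 = (1073 - 684)**2 = 389**2 = 151321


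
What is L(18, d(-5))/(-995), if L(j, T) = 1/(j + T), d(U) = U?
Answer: -1/12935 ≈ -7.7310e-5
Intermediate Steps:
L(j, T) = 1/(T + j)
L(18, d(-5))/(-995) = 1/((-5 + 18)*(-995)) = -1/995/13 = (1/13)*(-1/995) = -1/12935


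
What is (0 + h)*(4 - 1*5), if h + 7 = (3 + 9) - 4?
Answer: -1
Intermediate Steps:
h = 1 (h = -7 + ((3 + 9) - 4) = -7 + (12 - 4) = -7 + 8 = 1)
(0 + h)*(4 - 1*5) = (0 + 1)*(4 - 1*5) = 1*(4 - 5) = 1*(-1) = -1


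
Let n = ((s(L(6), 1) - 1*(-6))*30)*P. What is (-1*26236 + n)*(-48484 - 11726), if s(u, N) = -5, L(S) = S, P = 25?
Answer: 1534512060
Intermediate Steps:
n = 750 (n = ((-5 - 1*(-6))*30)*25 = ((-5 + 6)*30)*25 = (1*30)*25 = 30*25 = 750)
(-1*26236 + n)*(-48484 - 11726) = (-1*26236 + 750)*(-48484 - 11726) = (-26236 + 750)*(-60210) = -25486*(-60210) = 1534512060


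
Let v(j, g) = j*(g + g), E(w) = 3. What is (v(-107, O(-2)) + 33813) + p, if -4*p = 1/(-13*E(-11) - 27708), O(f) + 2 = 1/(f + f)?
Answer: 3806277967/110988 ≈ 34295.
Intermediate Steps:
O(f) = -2 + 1/(2*f) (O(f) = -2 + 1/(f + f) = -2 + 1/(2*f))
v(j, g) = 2*g*j (v(j, g) = j*(2*g) = 2*g*j)
p = 1/110988 (p = -1/(4*(-13*3 - 27708)) = -1/(4*(-39 - 27708)) = -1/4/(-27747) = -1/4*(-1/27747) = 1/110988 ≈ 9.0100e-6)
(v(-107, O(-2)) + 33813) + p = (2*(-2 + (1/2)/(-2))*(-107) + 33813) + 1/110988 = (2*(-2 + (1/2)*(-1/2))*(-107) + 33813) + 1/110988 = (2*(-2 - 1/4)*(-107) + 33813) + 1/110988 = (2*(-9/4)*(-107) + 33813) + 1/110988 = (963/2 + 33813) + 1/110988 = 68589/2 + 1/110988 = 3806277967/110988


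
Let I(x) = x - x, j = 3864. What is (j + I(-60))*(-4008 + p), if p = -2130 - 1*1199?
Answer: -28350168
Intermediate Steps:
p = -3329 (p = -2130 - 1199 = -3329)
I(x) = 0
(j + I(-60))*(-4008 + p) = (3864 + 0)*(-4008 - 3329) = 3864*(-7337) = -28350168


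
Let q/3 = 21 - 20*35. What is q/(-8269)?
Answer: 2037/8269 ≈ 0.24634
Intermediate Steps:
q = -2037 (q = 3*(21 - 20*35) = 3*(21 - 700) = 3*(-679) = -2037)
q/(-8269) = -2037/(-8269) = -2037*(-1/8269) = 2037/8269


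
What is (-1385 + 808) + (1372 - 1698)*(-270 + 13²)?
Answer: 32349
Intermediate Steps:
(-1385 + 808) + (1372 - 1698)*(-270 + 13²) = -577 - 326*(-270 + 169) = -577 - 326*(-101) = -577 + 32926 = 32349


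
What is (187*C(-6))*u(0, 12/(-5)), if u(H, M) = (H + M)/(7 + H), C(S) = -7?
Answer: 2244/5 ≈ 448.80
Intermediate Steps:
u(H, M) = (H + M)/(7 + H)
(187*C(-6))*u(0, 12/(-5)) = (187*(-7))*((0 + 12/(-5))/(7 + 0)) = -1309*(0 + 12*(-⅕))/7 = -187*(0 - 12/5) = -187*(-12)/5 = -1309*(-12/35) = 2244/5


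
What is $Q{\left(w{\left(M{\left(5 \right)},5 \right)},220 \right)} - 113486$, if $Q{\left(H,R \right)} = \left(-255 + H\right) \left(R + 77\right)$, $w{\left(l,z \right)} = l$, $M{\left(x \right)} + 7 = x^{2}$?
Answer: $-183875$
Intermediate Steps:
$M{\left(x \right)} = -7 + x^{2}$
$Q{\left(H,R \right)} = \left(-255 + H\right) \left(77 + R\right)$
$Q{\left(w{\left(M{\left(5 \right)},5 \right)},220 \right)} - 113486 = \left(-19635 - 56100 + 77 \left(-7 + 5^{2}\right) + \left(-7 + 5^{2}\right) 220\right) - 113486 = \left(-19635 - 56100 + 77 \left(-7 + 25\right) + \left(-7 + 25\right) 220\right) - 113486 = \left(-19635 - 56100 + 77 \cdot 18 + 18 \cdot 220\right) - 113486 = \left(-19635 - 56100 + 1386 + 3960\right) - 113486 = -70389 - 113486 = -183875$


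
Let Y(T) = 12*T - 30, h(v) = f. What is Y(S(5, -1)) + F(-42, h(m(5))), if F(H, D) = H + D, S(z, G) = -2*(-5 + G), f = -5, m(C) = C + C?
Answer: 67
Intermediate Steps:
m(C) = 2*C
S(z, G) = 10 - 2*G
h(v) = -5
Y(T) = -30 + 12*T
F(H, D) = D + H
Y(S(5, -1)) + F(-42, h(m(5))) = (-30 + 12*(10 - 2*(-1))) + (-5 - 42) = (-30 + 12*(10 + 2)) - 47 = (-30 + 12*12) - 47 = (-30 + 144) - 47 = 114 - 47 = 67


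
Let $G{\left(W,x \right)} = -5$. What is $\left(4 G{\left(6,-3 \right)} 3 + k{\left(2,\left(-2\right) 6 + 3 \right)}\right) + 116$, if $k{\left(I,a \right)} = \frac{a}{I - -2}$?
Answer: $\frac{215}{4} \approx 53.75$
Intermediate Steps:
$k{\left(I,a \right)} = \frac{a}{2 + I}$ ($k{\left(I,a \right)} = \frac{a}{I + 2} = \frac{a}{2 + I}$)
$\left(4 G{\left(6,-3 \right)} 3 + k{\left(2,\left(-2\right) 6 + 3 \right)}\right) + 116 = \left(4 \left(-5\right) 3 + \frac{\left(-2\right) 6 + 3}{2 + 2}\right) + 116 = \left(\left(-20\right) 3 + \frac{-12 + 3}{4}\right) + 116 = \left(-60 - \frac{9}{4}\right) + 116 = - \frac{249}{4} + 116 = \frac{215}{4}$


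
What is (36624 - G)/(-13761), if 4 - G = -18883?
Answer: -17737/13761 ≈ -1.2889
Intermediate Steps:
G = 18887 (G = 4 - 1*(-18883) = 4 + 18883 = 18887)
(36624 - G)/(-13761) = (36624 - 1*18887)/(-13761) = (36624 - 18887)*(-1/13761) = 17737*(-1/13761) = -17737/13761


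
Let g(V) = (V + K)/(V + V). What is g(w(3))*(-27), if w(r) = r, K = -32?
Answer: 261/2 ≈ 130.50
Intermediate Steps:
g(V) = (-32 + V)/(2*V) (g(V) = (V - 32)/(V + V) = (-32 + V)/((2*V)) = (-32 + V)*(1/(2*V)) = (-32 + V)/(2*V))
g(w(3))*(-27) = ((½)*(-32 + 3)/3)*(-27) = ((½)*(⅓)*(-29))*(-27) = -29/6*(-27) = 261/2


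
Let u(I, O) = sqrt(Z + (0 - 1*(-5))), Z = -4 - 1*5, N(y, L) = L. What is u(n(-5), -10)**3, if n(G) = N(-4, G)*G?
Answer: -8*I ≈ -8.0*I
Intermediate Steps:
Z = -9 (Z = -4 - 5 = -9)
n(G) = G**2 (n(G) = G*G = G**2)
u(I, O) = 2*I (u(I, O) = sqrt(-9 + (0 - 1*(-5))) = sqrt(-9 + (0 + 5)) = sqrt(-9 + 5) = sqrt(-4) = 2*I)
u(n(-5), -10)**3 = (2*I)**3 = -8*I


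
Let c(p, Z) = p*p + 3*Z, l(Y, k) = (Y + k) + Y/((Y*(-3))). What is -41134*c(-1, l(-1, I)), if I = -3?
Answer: 493608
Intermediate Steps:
l(Y, k) = -⅓ + Y + k (l(Y, k) = (Y + k) + Y/((-3*Y)) = (Y + k) + Y*(-1/(3*Y)) = (Y + k) - ⅓ = -⅓ + Y + k)
c(p, Z) = p² + 3*Z
-41134*c(-1, l(-1, I)) = -41134*((-1)² + 3*(-⅓ - 1 - 3)) = -41134*(1 + 3*(-13/3)) = -41134*(1 - 13) = -41134*(-12) = 493608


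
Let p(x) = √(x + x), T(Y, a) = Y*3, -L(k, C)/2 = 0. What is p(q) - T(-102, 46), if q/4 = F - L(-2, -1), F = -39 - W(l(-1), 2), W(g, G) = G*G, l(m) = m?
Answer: 306 + 2*I*√86 ≈ 306.0 + 18.547*I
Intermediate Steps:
L(k, C) = 0 (L(k, C) = -2*0 = 0)
W(g, G) = G²
T(Y, a) = 3*Y
F = -43 (F = -39 - 1*2² = -39 - 1*4 = -39 - 4 = -43)
q = -172 (q = 4*(-43 - 1*0) = 4*(-43 + 0) = 4*(-43) = -172)
p(x) = √2*√x (p(x) = √(2*x) = √2*√x)
p(q) - T(-102, 46) = √2*√(-172) - 3*(-102) = √2*(2*I*√43) - 1*(-306) = 2*I*√86 + 306 = 306 + 2*I*√86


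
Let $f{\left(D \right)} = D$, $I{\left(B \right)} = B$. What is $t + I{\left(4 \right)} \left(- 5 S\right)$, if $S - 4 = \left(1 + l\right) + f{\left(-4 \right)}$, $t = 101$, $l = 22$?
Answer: $-359$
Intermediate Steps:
$S = 23$ ($S = 4 + \left(\left(1 + 22\right) - 4\right) = 4 + \left(23 - 4\right) = 4 + 19 = 23$)
$t + I{\left(4 \right)} \left(- 5 S\right) = 101 + 4 \left(\left(-5\right) 23\right) = 101 + 4 \left(-115\right) = 101 - 460 = -359$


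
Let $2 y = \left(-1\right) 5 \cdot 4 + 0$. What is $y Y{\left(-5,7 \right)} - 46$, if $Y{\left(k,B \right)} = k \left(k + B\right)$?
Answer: $54$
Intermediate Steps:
$Y{\left(k,B \right)} = k \left(B + k\right)$
$y = -10$ ($y = \frac{\left(-1\right) 5 \cdot 4 + 0}{2} = \frac{\left(-5\right) 4 + 0}{2} = \frac{-20 + 0}{2} = \frac{1}{2} \left(-20\right) = -10$)
$y Y{\left(-5,7 \right)} - 46 = - 10 \left(- 5 \left(7 - 5\right)\right) - 46 = - 10 \left(\left(-5\right) 2\right) - 46 = \left(-10\right) \left(-10\right) - 46 = 100 - 46 = 54$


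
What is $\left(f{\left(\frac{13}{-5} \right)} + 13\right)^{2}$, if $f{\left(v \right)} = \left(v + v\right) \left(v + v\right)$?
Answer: $\frac{1002001}{625} \approx 1603.2$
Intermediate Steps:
$f{\left(v \right)} = 4 v^{2}$ ($f{\left(v \right)} = 2 v 2 v = 4 v^{2}$)
$\left(f{\left(\frac{13}{-5} \right)} + 13\right)^{2} = \left(4 \left(\frac{13}{-5}\right)^{2} + 13\right)^{2} = \left(4 \left(13 \left(- \frac{1}{5}\right)\right)^{2} + 13\right)^{2} = \left(4 \left(- \frac{13}{5}\right)^{2} + 13\right)^{2} = \left(4 \cdot \frac{169}{25} + 13\right)^{2} = \left(\frac{676}{25} + 13\right)^{2} = \left(\frac{1001}{25}\right)^{2} = \frac{1002001}{625}$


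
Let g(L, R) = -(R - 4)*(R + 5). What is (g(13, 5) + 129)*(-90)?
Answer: -10710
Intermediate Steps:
g(L, R) = -(-4 + R)*(5 + R)
(g(13, 5) + 129)*(-90) = ((20 - 1*5 - 1*5²) + 129)*(-90) = ((20 - 5 - 1*25) + 129)*(-90) = ((20 - 5 - 25) + 129)*(-90) = (-10 + 129)*(-90) = 119*(-90) = -10710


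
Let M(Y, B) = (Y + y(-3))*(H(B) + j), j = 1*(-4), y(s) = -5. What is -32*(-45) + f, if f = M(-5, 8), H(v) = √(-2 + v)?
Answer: 1480 - 10*√6 ≈ 1455.5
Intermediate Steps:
j = -4
M(Y, B) = (-5 + Y)*(-4 + √(-2 + B)) (M(Y, B) = (Y - 5)*(√(-2 + B) - 4) = (-5 + Y)*(-4 + √(-2 + B)))
f = 40 - 10*√6 (f = 20 - 5*√(-2 + 8) - 4*(-5) - 5*√(-2 + 8) = 20 - 5*√6 + 20 - 5*√6 = 40 - 10*√6 ≈ 15.505)
-32*(-45) + f = -32*(-45) + (40 - 10*√6) = 1440 + (40 - 10*√6) = 1480 - 10*√6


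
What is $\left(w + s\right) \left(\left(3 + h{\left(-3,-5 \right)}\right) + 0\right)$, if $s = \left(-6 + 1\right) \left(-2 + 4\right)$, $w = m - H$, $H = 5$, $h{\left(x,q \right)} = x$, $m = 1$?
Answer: $0$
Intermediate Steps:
$w = -4$ ($w = 1 - 5 = -4$)
$s = -10$ ($s = \left(-5\right) 2 = -10$)
$\left(w + s\right) \left(\left(3 + h{\left(-3,-5 \right)}\right) + 0\right) = \left(-4 - 10\right) \left(\left(3 - 3\right) + 0\right) = - 14 \left(0 + 0\right) = \left(-14\right) 0 = 0$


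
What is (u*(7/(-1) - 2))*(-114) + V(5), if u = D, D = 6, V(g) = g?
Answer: 6161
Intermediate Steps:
u = 6
(u*(7/(-1) - 2))*(-114) + V(5) = (6*(7/(-1) - 2))*(-114) + 5 = (6*(7*(-1) - 2))*(-114) + 5 = (6*(-7 - 2))*(-114) + 5 = (6*(-9))*(-114) + 5 = -54*(-114) + 5 = 6156 + 5 = 6161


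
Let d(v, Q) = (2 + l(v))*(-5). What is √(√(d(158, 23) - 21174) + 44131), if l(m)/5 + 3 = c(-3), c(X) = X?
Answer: √(44131 + I*√21034) ≈ 210.07 + 0.3452*I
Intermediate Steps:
l(m) = -30 (l(m) = -15 + 5*(-3) = -15 - 15 = -30)
d(v, Q) = 140 (d(v, Q) = (2 - 30)*(-5) = -28*(-5) = 140)
√(√(d(158, 23) - 21174) + 44131) = √(√(140 - 21174) + 44131) = √(√(-21034) + 44131) = √(I*√21034 + 44131) = √(44131 + I*√21034)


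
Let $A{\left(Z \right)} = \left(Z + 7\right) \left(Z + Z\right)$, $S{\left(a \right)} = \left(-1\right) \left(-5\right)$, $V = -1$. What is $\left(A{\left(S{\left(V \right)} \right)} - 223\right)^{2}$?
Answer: $10609$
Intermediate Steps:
$S{\left(a \right)} = 5$
$A{\left(Z \right)} = 2 Z \left(7 + Z\right)$ ($A{\left(Z \right)} = \left(7 + Z\right) 2 Z = 2 Z \left(7 + Z\right)$)
$\left(A{\left(S{\left(V \right)} \right)} - 223\right)^{2} = \left(2 \cdot 5 \left(7 + 5\right) - 223\right)^{2} = \left(2 \cdot 5 \cdot 12 - 223\right)^{2} = \left(120 - 223\right)^{2} = \left(-103\right)^{2} = 10609$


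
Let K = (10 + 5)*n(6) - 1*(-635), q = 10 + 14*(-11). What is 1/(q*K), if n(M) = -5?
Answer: -1/80640 ≈ -1.2401e-5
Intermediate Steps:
q = -144 (q = 10 - 154 = -144)
K = 560 (K = (10 + 5)*(-5) - 1*(-635) = 15*(-5) + 635 = -75 + 635 = 560)
1/(q*K) = 1/(-144*560) = 1/(-80640) = -1/80640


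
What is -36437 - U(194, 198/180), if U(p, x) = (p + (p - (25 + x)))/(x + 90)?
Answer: -33197726/911 ≈ -36441.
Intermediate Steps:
U(p, x) = (-25 - x + 2*p)/(90 + x) (U(p, x) = (p + (p + (-25 - x)))/(90 + x) = (p + (-25 + p - x))/(90 + x) = (-25 - x + 2*p)/(90 + x))
-36437 - U(194, 198/180) = -36437 - (-25 - 198/180 + 2*194)/(90 + 198/180) = -36437 - (-25 - 198/180 + 388)/(90 + 198*(1/180)) = -36437 - (-25 - 1*11/10 + 388)/(90 + 11/10) = -36437 - (-25 - 11/10 + 388)/911/10 = -36437 - 10*3619/(911*10) = -36437 - 1*3619/911 = -36437 - 3619/911 = -33197726/911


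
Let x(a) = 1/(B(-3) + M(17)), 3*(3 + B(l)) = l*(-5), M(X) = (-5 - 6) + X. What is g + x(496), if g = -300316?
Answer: -2402527/8 ≈ -3.0032e+5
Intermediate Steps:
M(X) = -11 + X
B(l) = -3 - 5*l/3 (B(l) = -3 + (l*(-5))/3 = -3 + (-5*l)/3 = -3 - 5*l/3)
x(a) = ⅛ (x(a) = 1/((-3 - 5/3*(-3)) + (-11 + 17)) = 1/((-3 + 5) + 6) = 1/(2 + 6) = 1/8 = ⅛)
g + x(496) = -300316 + ⅛ = -2402527/8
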